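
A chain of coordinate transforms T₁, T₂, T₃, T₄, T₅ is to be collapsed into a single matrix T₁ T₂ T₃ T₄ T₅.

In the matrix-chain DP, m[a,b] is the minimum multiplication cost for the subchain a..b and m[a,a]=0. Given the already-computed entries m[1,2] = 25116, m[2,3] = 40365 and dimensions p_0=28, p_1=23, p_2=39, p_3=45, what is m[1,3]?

m[1,3] = min over k∈[1,2] of m[1,k]+m[k+1,3]+p_{0}·p_k·p_{3}.
k=1: 0 + 40365 + 28·23·45 = 69345; k=2: 25116 + 0 + 28·39·45 = 74256.
Minimum: 69345 at k=1.

69345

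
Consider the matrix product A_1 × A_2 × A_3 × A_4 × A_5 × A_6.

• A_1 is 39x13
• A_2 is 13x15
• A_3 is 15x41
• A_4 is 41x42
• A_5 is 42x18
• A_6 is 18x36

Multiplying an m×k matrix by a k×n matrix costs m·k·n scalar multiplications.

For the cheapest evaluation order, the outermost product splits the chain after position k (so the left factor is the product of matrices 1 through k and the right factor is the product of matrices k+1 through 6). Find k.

Adjacent pairs: A_1A_2 = 39·13·15 = 7605; A_2A_3 = 13·15·41 = 7995; A_3A_4 = 15·41·42 = 25830; A_4A_5 = 41·42·18 = 30996; A_5A_6 = 42·18·36 = 27216.
Length 3: A_1..A_3: k=1: 0+7995+39·13·41=28782; k=2: 7605+0+39·15·41=31590 → min 28782 | A_2..A_4: k=2: 0+25830+13·15·42=34020; k=3: 7995+0+13·41·42=30381 → min 30381 | A_3..A_5: k=3: 0+30996+15·41·18=42066; k=4: 25830+0+15·42·18=37170 → min 37170 | A_4..A_6: k=4: 0+27216+41·42·36=89208; k=5: 30996+0+41·18·36=57564 → min 57564.
Length 4: A_1..A_4: k=1: 0+30381+39·13·42=51675; k=2: 7605+25830+39·15·42=58005; k=3: 28782+0+39·41·42=95940 → min 51675 | A_2..A_5: k=2: 0+37170+13·15·18=40680; k=3: 7995+30996+13·41·18=48585; k=4: 30381+0+13·42·18=40209 → min 40209 | A_3..A_6: k=3: 0+57564+15·41·36=79704; k=4: 25830+27216+15·42·36=75726; k=5: 37170+0+15·18·36=46890 → min 46890.
Length 5: A_1..A_5: k=1: 0+40209+39·13·18=49335; k=2: 7605+37170+39·15·18=55305; k=3: 28782+30996+39·41·18=88560; k=4: 51675+0+39·42·18=81159 → min 49335 | A_2..A_6: k=2: 0+46890+13·15·36=53910; k=3: 7995+57564+13·41·36=84747; k=4: 30381+27216+13·42·36=77253; k=5: 40209+0+13·18·36=48633 → min 48633.
Top-level splits: k=1: (A_1..A_1)·(A_2..A_6) → 0+48633+39·13·36 = 66885; k=2: (A_1..A_2)·(A_3..A_6) → 7605+46890+39·15·36 = 75555; k=3: (A_1..A_3)·(A_4..A_6) → 28782+57564+39·41·36 = 143910; k=4: (A_1..A_4)·(A_5..A_6) → 51675+27216+39·42·36 = 137859; k=5: (A_1..A_5)·(A_6..A_6) → 49335+0+39·18·36 = 74607.
Best split is after A_1, i.e. k = 1.

1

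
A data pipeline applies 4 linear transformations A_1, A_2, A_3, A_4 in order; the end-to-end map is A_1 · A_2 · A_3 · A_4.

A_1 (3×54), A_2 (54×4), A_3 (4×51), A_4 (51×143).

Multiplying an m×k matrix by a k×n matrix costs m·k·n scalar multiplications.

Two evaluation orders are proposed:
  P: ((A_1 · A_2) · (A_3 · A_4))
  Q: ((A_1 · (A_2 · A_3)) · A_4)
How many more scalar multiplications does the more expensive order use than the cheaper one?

Order P = ((A_1 · A_2) · (A_3 · A_4)): (A_1 · A_2): 3×54 by 54×4 → 3×4, cost 3·54·4 = 648; (A_3 · A_4): 4×51 by 51×143 → 4×143, cost 4·51·143 = 29172; ((A_1 · A_2) · (A_3 · A_4)): 3×4 by 4×143 → 3×143, cost 3·4·143 = 1716; cumulative 31536. Total 31536.
Order Q = ((A_1 · (A_2 · A_3)) · A_4): (A_2 · A_3): 54×4 by 4×51 → 54×51, cost 54·4·51 = 11016; (A_1 · (A_2 · A_3)): 3×54 by 54×51 → 3×51, cost 3·54·51 = 8262; cumulative 19278; ((A_1 · (A_2 · A_3)) · A_4): 3×51 by 51×143 → 3×143, cost 3·51·143 = 21879; cumulative 41157. Total 41157.
Difference: |31536 − 41157| = 9621.

9621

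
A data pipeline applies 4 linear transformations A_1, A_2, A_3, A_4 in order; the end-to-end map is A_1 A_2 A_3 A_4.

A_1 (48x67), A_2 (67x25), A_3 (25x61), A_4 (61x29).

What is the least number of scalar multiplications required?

159425

Adjacent pairs: A_1A_2 = 48·67·25 = 80400; A_2A_3 = 67·25·61 = 102175; A_3A_4 = 25·61·29 = 44225.
Length 3: A_1..A_3: k=1: 0+102175+48·67·61=298351; k=2: 80400+0+48·25·61=153600 → min 153600 | A_2..A_4: k=2: 0+44225+67·25·29=92800; k=3: 102175+0+67·61·29=220698 → min 92800.
Length 4: A_1..A_4: k=1: 0+92800+48·67·29=186064; k=2: 80400+44225+48·25·29=159425; k=3: 153600+0+48·61·29=238512 → min 159425.
Optimal order: ((A_1 A_2) (A_3 A_4)) with cost 159425.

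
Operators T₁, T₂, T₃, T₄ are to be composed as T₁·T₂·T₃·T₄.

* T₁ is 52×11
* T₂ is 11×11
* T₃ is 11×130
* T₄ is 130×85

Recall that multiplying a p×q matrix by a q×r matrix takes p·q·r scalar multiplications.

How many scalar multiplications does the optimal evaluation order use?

176462

Adjacent pairs: T₁T₂ = 52·11·11 = 6292; T₂T₃ = 11·11·130 = 15730; T₃T₄ = 11·130·85 = 121550.
Length 3: T₁..T₃: k=1: 0+15730+52·11·130=90090; k=2: 6292+0+52·11·130=80652 → min 80652 | T₂..T₄: k=2: 0+121550+11·11·85=131835; k=3: 15730+0+11·130·85=137280 → min 131835.
Length 4: T₁..T₄: k=1: 0+131835+52·11·85=180455; k=2: 6292+121550+52·11·85=176462; k=3: 80652+0+52·130·85=655252 → min 176462.
Optimal order: ((T₁·T₂)·(T₃·T₄)) with cost 176462.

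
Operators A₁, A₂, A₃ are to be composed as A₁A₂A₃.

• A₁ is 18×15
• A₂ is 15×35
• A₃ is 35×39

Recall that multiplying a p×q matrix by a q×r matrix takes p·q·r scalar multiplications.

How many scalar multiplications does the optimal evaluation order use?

31005

Order (A₁(A₂A₃)): (A₂A₃): 15×35 by 35×39 → 15×39, cost 15·35·39 = 20475; (A₁(A₂A₃)): 18×15 by 15×39 → 18×39, cost 18·15·39 = 10530; cumulative 31005. Total 31005.
Order ((A₁A₂)A₃): (A₁A₂): 18×15 by 15×35 → 18×35, cost 18·15·35 = 9450; ((A₁A₂)A₃): 18×35 by 35×39 → 18×39, cost 18·35·39 = 24570; cumulative 34020. Total 34020.
Minimum: 31005.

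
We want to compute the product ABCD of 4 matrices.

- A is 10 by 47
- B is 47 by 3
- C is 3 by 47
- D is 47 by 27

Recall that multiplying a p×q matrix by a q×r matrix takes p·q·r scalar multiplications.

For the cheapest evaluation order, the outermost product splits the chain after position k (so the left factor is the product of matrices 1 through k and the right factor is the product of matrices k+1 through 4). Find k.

2

Adjacent pairs: AB = 10·47·3 = 1410; BC = 47·3·47 = 6627; CD = 3·47·27 = 3807.
Length 3: A..C: k=1: 0+6627+10·47·47=28717; k=2: 1410+0+10·3·47=2820 → min 2820 | B..D: k=2: 0+3807+47·3·27=7614; k=3: 6627+0+47·47·27=66270 → min 7614.
Top-level splits: k=1: (A..A)·(B..D) → 0+7614+10·47·27 = 20304; k=2: (A..B)·(C..D) → 1410+3807+10·3·27 = 6027; k=3: (A..C)·(D..D) → 2820+0+10·47·27 = 15510.
Best split is after B, i.e. k = 2.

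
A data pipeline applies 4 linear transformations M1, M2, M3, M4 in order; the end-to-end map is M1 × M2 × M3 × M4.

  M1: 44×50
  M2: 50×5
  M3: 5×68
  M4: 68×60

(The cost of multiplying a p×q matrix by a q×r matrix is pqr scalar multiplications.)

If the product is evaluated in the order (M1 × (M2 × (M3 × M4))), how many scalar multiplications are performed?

(M3 × M4): 5×68 by 68×60 → 5×60, cost 5·68·60 = 20400
(M2 × (M3 × M4)): 50×5 by 5×60 → 50×60, cost 50·5·60 = 15000; cumulative 35400
(M1 × (M2 × (M3 × M4))): 44×50 by 50×60 → 44×60, cost 44·50·60 = 132000; cumulative 167400
Total: 167400 scalar multiplications.

167400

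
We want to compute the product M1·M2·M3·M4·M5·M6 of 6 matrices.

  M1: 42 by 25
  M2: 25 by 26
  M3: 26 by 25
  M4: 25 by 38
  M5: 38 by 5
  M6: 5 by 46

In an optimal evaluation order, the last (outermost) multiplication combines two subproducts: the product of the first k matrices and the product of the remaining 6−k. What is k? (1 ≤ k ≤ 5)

5

Adjacent pairs: M1M2 = 42·25·26 = 27300; M2M3 = 25·26·25 = 16250; M3M4 = 26·25·38 = 24700; M4M5 = 25·38·5 = 4750; M5M6 = 38·5·46 = 8740.
Length 3: M1..M3: k=1: 0+16250+42·25·25=42500; k=2: 27300+0+42·26·25=54600 → min 42500 | M2..M4: k=2: 0+24700+25·26·38=49400; k=3: 16250+0+25·25·38=40000 → min 40000 | M3..M5: k=3: 0+4750+26·25·5=8000; k=4: 24700+0+26·38·5=29640 → min 8000 | M4..M6: k=4: 0+8740+25·38·46=52440; k=5: 4750+0+25·5·46=10500 → min 10500.
Length 4: M1..M4: k=1: 0+40000+42·25·38=79900; k=2: 27300+24700+42·26·38=93496; k=3: 42500+0+42·25·38=82400 → min 79900 | M2..M5: k=2: 0+8000+25·26·5=11250; k=3: 16250+4750+25·25·5=24125; k=4: 40000+0+25·38·5=44750 → min 11250 | M3..M6: k=3: 0+10500+26·25·46=40400; k=4: 24700+8740+26·38·46=78888; k=5: 8000+0+26·5·46=13980 → min 13980.
Length 5: M1..M5: k=1: 0+11250+42·25·5=16500; k=2: 27300+8000+42·26·5=40760; k=3: 42500+4750+42·25·5=52500; k=4: 79900+0+42·38·5=87880 → min 16500 | M2..M6: k=2: 0+13980+25·26·46=43880; k=3: 16250+10500+25·25·46=55500; k=4: 40000+8740+25·38·46=92440; k=5: 11250+0+25·5·46=17000 → min 17000.
Top-level splits: k=1: (M1..M1)·(M2..M6) → 0+17000+42·25·46 = 65300; k=2: (M1..M2)·(M3..M6) → 27300+13980+42·26·46 = 91512; k=3: (M1..M3)·(M4..M6) → 42500+10500+42·25·46 = 101300; k=4: (M1..M4)·(M5..M6) → 79900+8740+42·38·46 = 162056; k=5: (M1..M5)·(M6..M6) → 16500+0+42·5·46 = 26160.
Best split is after M5, i.e. k = 5.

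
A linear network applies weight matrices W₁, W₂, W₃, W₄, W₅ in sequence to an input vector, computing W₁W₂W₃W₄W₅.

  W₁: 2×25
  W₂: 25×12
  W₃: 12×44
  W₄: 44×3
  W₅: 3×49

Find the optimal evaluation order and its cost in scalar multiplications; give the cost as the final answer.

2214

Adjacent pairs: W₁W₂ = 2·25·12 = 600; W₂W₃ = 25·12·44 = 13200; W₃W₄ = 12·44·3 = 1584; W₄W₅ = 44·3·49 = 6468.
Length 3: W₁..W₃: k=1: 0+13200+2·25·44=15400; k=2: 600+0+2·12·44=1656 → min 1656 | W₂..W₄: k=2: 0+1584+25·12·3=2484; k=3: 13200+0+25·44·3=16500 → min 2484 | W₃..W₅: k=3: 0+6468+12·44·49=32340; k=4: 1584+0+12·3·49=3348 → min 3348.
Length 4: W₁..W₄: k=1: 0+2484+2·25·3=2634; k=2: 600+1584+2·12·3=2256; k=3: 1656+0+2·44·3=1920 → min 1920 | W₂..W₅: k=2: 0+3348+25·12·49=18048; k=3: 13200+6468+25·44·49=73568; k=4: 2484+0+25·3·49=6159 → min 6159.
Length 5: W₁..W₅: k=1: 0+6159+2·25·49=8609; k=2: 600+3348+2·12·49=5124; k=3: 1656+6468+2·44·49=12436; k=4: 1920+0+2·3·49=2214 → min 2214.
Optimal parenthesization: ((((W₁W₂)W₃)W₄)W₅) with cost 2214.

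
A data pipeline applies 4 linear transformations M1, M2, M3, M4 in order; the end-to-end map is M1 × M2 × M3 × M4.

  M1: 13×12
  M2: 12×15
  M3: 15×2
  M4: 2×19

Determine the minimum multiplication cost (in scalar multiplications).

1166

Adjacent pairs: M1M2 = 13·12·15 = 2340; M2M3 = 12·15·2 = 360; M3M4 = 15·2·19 = 570.
Length 3: M1..M3: k=1: 0+360+13·12·2=672; k=2: 2340+0+13·15·2=2730 → min 672 | M2..M4: k=2: 0+570+12·15·19=3990; k=3: 360+0+12·2·19=816 → min 816.
Length 4: M1..M4: k=1: 0+816+13·12·19=3780; k=2: 2340+570+13·15·19=6615; k=3: 672+0+13·2·19=1166 → min 1166.
Optimal order: ((M1 × (M2 × M3)) × M4) with cost 1166.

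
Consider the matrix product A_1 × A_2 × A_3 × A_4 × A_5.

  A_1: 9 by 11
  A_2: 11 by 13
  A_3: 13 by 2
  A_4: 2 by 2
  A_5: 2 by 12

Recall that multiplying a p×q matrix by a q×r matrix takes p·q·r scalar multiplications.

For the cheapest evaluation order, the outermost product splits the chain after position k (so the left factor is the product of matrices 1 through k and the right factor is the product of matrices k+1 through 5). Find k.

4

Adjacent pairs: A_1A_2 = 9·11·13 = 1287; A_2A_3 = 11·13·2 = 286; A_3A_4 = 13·2·2 = 52; A_4A_5 = 2·2·12 = 48.
Length 3: A_1..A_3: k=1: 0+286+9·11·2=484; k=2: 1287+0+9·13·2=1521 → min 484 | A_2..A_4: k=2: 0+52+11·13·2=338; k=3: 286+0+11·2·2=330 → min 330 | A_3..A_5: k=3: 0+48+13·2·12=360; k=4: 52+0+13·2·12=364 → min 360.
Length 4: A_1..A_4: k=1: 0+330+9·11·2=528; k=2: 1287+52+9·13·2=1573; k=3: 484+0+9·2·2=520 → min 520 | A_2..A_5: k=2: 0+360+11·13·12=2076; k=3: 286+48+11·2·12=598; k=4: 330+0+11·2·12=594 → min 594.
Top-level splits: k=1: (A_1..A_1)·(A_2..A_5) → 0+594+9·11·12 = 1782; k=2: (A_1..A_2)·(A_3..A_5) → 1287+360+9·13·12 = 3051; k=3: (A_1..A_3)·(A_4..A_5) → 484+48+9·2·12 = 748; k=4: (A_1..A_4)·(A_5..A_5) → 520+0+9·2·12 = 736.
Best split is after A_4, i.e. k = 4.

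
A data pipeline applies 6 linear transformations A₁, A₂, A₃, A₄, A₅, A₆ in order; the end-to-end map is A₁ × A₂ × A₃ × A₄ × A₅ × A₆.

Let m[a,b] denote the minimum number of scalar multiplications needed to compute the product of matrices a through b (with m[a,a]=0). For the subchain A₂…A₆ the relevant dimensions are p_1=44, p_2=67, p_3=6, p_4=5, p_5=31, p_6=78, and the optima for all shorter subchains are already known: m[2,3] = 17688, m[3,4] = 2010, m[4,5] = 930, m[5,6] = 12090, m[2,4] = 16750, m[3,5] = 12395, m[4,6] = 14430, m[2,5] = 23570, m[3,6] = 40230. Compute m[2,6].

46000

m[2,6] = min over k∈[2,5] of m[2,k]+m[k+1,6]+p_{1}·p_k·p_{6}.
k=2: 0 + 40230 + 44·67·78 = 270174; k=3: 17688 + 14430 + 44·6·78 = 52710; k=4: 16750 + 12090 + 44·5·78 = 46000; k=5: 23570 + 0 + 44·31·78 = 129962.
Minimum: 46000 at k=4.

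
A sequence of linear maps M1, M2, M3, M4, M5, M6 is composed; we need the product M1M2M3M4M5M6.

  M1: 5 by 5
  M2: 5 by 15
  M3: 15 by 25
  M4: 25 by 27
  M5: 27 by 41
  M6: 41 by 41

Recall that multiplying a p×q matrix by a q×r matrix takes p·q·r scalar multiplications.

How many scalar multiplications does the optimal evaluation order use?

19565

Adjacent pairs: M1M2 = 5·5·15 = 375; M2M3 = 5·15·25 = 1875; M3M4 = 15·25·27 = 10125; M4M5 = 25·27·41 = 27675; M5M6 = 27·41·41 = 45387.
Length 3: M1..M3: k=1: 0+1875+5·5·25=2500; k=2: 375+0+5·15·25=2250 → min 2250 | M2..M4: k=2: 0+10125+5·15·27=12150; k=3: 1875+0+5·25·27=5250 → min 5250 | M3..M5: k=3: 0+27675+15·25·41=43050; k=4: 10125+0+15·27·41=26730 → min 26730 | M4..M6: k=4: 0+45387+25·27·41=73062; k=5: 27675+0+25·41·41=69700 → min 69700.
Length 4: M1..M4: k=1: 0+5250+5·5·27=5925; k=2: 375+10125+5·15·27=12525; k=3: 2250+0+5·25·27=5625 → min 5625 | M2..M5: k=2: 0+26730+5·15·41=29805; k=3: 1875+27675+5·25·41=34675; k=4: 5250+0+5·27·41=10785 → min 10785 | M3..M6: k=3: 0+69700+15·25·41=85075; k=4: 10125+45387+15·27·41=72117; k=5: 26730+0+15·41·41=51945 → min 51945.
Length 5: M1..M5: k=1: 0+10785+5·5·41=11810; k=2: 375+26730+5·15·41=30180; k=3: 2250+27675+5·25·41=35050; k=4: 5625+0+5·27·41=11160 → min 11160 | M2..M6: k=2: 0+51945+5·15·41=55020; k=3: 1875+69700+5·25·41=76700; k=4: 5250+45387+5·27·41=56172; k=5: 10785+0+5·41·41=19190 → min 19190.
Length 6: M1..M6: k=1: 0+19190+5·5·41=20215; k=2: 375+51945+5·15·41=55395; k=3: 2250+69700+5·25·41=77075; k=4: 5625+45387+5·27·41=56547; k=5: 11160+0+5·41·41=19565 → min 19565.
Optimal order: (((((M1M2)M3)M4)M5)M6) with cost 19565.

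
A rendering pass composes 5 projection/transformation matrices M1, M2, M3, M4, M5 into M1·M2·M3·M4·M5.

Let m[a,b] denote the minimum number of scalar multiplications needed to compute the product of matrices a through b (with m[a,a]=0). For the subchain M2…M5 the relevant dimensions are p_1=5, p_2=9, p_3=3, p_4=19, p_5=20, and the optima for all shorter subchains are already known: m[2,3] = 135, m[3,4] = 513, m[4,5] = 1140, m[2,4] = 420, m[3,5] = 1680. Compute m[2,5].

1575

m[2,5] = min over k∈[2,4] of m[2,k]+m[k+1,5]+p_{1}·p_k·p_{5}.
k=2: 0 + 1680 + 5·9·20 = 2580; k=3: 135 + 1140 + 5·3·20 = 1575; k=4: 420 + 0 + 5·19·20 = 2320.
Minimum: 1575 at k=3.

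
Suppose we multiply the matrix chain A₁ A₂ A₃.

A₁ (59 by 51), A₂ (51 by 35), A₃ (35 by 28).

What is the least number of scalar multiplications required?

Order (A₁ (A₂ A₃)): (A₂ A₃): 51×35 by 35×28 → 51×28, cost 51·35·28 = 49980; (A₁ (A₂ A₃)): 59×51 by 51×28 → 59×28, cost 59·51·28 = 84252; cumulative 134232. Total 134232.
Order ((A₁ A₂) A₃): (A₁ A₂): 59×51 by 51×35 → 59×35, cost 59·51·35 = 105315; ((A₁ A₂) A₃): 59×35 by 35×28 → 59×28, cost 59·35·28 = 57820; cumulative 163135. Total 163135.
Minimum: 134232.

134232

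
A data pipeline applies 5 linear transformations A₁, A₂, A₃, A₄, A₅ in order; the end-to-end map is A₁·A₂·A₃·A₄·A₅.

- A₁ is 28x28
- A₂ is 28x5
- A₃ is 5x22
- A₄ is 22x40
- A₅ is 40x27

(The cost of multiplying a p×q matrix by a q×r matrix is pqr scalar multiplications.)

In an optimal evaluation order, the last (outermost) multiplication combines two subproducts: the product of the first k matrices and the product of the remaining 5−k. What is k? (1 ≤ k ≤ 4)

Adjacent pairs: A₁A₂ = 28·28·5 = 3920; A₂A₃ = 28·5·22 = 3080; A₃A₄ = 5·22·40 = 4400; A₄A₅ = 22·40·27 = 23760.
Length 3: A₁..A₃: k=1: 0+3080+28·28·22=20328; k=2: 3920+0+28·5·22=7000 → min 7000 | A₂..A₄: k=2: 0+4400+28·5·40=10000; k=3: 3080+0+28·22·40=27720 → min 10000 | A₃..A₅: k=3: 0+23760+5·22·27=26730; k=4: 4400+0+5·40·27=9800 → min 9800.
Length 4: A₁..A₄: k=1: 0+10000+28·28·40=41360; k=2: 3920+4400+28·5·40=13920; k=3: 7000+0+28·22·40=31640 → min 13920 | A₂..A₅: k=2: 0+9800+28·5·27=13580; k=3: 3080+23760+28·22·27=43472; k=4: 10000+0+28·40·27=40240 → min 13580.
Top-level splits: k=1: (A₁..A₁)·(A₂..A₅) → 0+13580+28·28·27 = 34748; k=2: (A₁..A₂)·(A₃..A₅) → 3920+9800+28·5·27 = 17500; k=3: (A₁..A₃)·(A₄..A₅) → 7000+23760+28·22·27 = 47392; k=4: (A₁..A₄)·(A₅..A₅) → 13920+0+28·40·27 = 44160.
Best split is after A₂, i.e. k = 2.

2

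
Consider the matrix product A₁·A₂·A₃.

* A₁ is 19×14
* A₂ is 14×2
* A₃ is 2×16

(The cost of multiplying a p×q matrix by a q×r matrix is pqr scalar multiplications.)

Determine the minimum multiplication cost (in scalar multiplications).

1140

Order (A₁·(A₂·A₃)): (A₂·A₃): 14×2 by 2×16 → 14×16, cost 14·2·16 = 448; (A₁·(A₂·A₃)): 19×14 by 14×16 → 19×16, cost 19·14·16 = 4256; cumulative 4704. Total 4704.
Order ((A₁·A₂)·A₃): (A₁·A₂): 19×14 by 14×2 → 19×2, cost 19·14·2 = 532; ((A₁·A₂)·A₃): 19×2 by 2×16 → 19×16, cost 19·2·16 = 608; cumulative 1140. Total 1140.
Minimum: 1140.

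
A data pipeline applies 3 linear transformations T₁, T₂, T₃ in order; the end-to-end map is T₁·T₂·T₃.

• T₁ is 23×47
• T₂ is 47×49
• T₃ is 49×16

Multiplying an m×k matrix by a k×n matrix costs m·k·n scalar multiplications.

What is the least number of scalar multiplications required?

Order (T₁·(T₂·T₃)): (T₂·T₃): 47×49 by 49×16 → 47×16, cost 47·49·16 = 36848; (T₁·(T₂·T₃)): 23×47 by 47×16 → 23×16, cost 23·47·16 = 17296; cumulative 54144. Total 54144.
Order ((T₁·T₂)·T₃): (T₁·T₂): 23×47 by 47×49 → 23×49, cost 23·47·49 = 52969; ((T₁·T₂)·T₃): 23×49 by 49×16 → 23×16, cost 23·49·16 = 18032; cumulative 71001. Total 71001.
Minimum: 54144.

54144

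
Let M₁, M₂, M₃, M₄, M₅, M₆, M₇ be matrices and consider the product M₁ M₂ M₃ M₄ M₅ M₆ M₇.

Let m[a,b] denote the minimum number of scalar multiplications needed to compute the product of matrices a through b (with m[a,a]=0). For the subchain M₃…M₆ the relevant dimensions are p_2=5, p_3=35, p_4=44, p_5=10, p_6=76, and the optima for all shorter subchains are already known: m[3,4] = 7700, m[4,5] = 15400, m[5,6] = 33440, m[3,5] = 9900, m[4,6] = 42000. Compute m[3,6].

13700

m[3,6] = min over k∈[3,5] of m[3,k]+m[k+1,6]+p_{2}·p_k·p_{6}.
k=3: 0 + 42000 + 5·35·76 = 55300; k=4: 7700 + 33440 + 5·44·76 = 57860; k=5: 9900 + 0 + 5·10·76 = 13700.
Minimum: 13700 at k=5.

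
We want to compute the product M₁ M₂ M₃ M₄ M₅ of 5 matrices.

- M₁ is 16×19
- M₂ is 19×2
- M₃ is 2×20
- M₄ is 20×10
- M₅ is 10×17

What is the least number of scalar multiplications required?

Adjacent pairs: M₁M₂ = 16·19·2 = 608; M₂M₃ = 19·2·20 = 760; M₃M₄ = 2·20·10 = 400; M₄M₅ = 20·10·17 = 3400.
Length 3: M₁..M₃: k=1: 0+760+16·19·20=6840; k=2: 608+0+16·2·20=1248 → min 1248 | M₂..M₄: k=2: 0+400+19·2·10=780; k=3: 760+0+19·20·10=4560 → min 780 | M₃..M₅: k=3: 0+3400+2·20·17=4080; k=4: 400+0+2·10·17=740 → min 740.
Length 4: M₁..M₄: k=1: 0+780+16·19·10=3820; k=2: 608+400+16·2·10=1328; k=3: 1248+0+16·20·10=4448 → min 1328 | M₂..M₅: k=2: 0+740+19·2·17=1386; k=3: 760+3400+19·20·17=10620; k=4: 780+0+19·10·17=4010 → min 1386.
Length 5: M₁..M₅: k=1: 0+1386+16·19·17=6554; k=2: 608+740+16·2·17=1892; k=3: 1248+3400+16·20·17=10088; k=4: 1328+0+16·10·17=4048 → min 1892.
Optimal order: ((M₁ M₂) ((M₃ M₄) M₅)) with cost 1892.

1892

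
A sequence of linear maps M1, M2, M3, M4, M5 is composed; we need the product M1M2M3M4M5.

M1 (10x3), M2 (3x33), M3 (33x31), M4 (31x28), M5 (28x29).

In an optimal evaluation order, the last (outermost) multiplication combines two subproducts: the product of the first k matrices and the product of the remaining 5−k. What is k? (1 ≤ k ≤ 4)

1

Adjacent pairs: M1M2 = 10·3·33 = 990; M2M3 = 3·33·31 = 3069; M3M4 = 33·31·28 = 28644; M4M5 = 31·28·29 = 25172.
Length 3: M1..M3: k=1: 0+3069+10·3·31=3999; k=2: 990+0+10·33·31=11220 → min 3999 | M2..M4: k=2: 0+28644+3·33·28=31416; k=3: 3069+0+3·31·28=5673 → min 5673 | M3..M5: k=3: 0+25172+33·31·29=54839; k=4: 28644+0+33·28·29=55440 → min 54839.
Length 4: M1..M4: k=1: 0+5673+10·3·28=6513; k=2: 990+28644+10·33·28=38874; k=3: 3999+0+10·31·28=12679 → min 6513 | M2..M5: k=2: 0+54839+3·33·29=57710; k=3: 3069+25172+3·31·29=30938; k=4: 5673+0+3·28·29=8109 → min 8109.
Top-level splits: k=1: (M1..M1)·(M2..M5) → 0+8109+10·3·29 = 8979; k=2: (M1..M2)·(M3..M5) → 990+54839+10·33·29 = 65399; k=3: (M1..M3)·(M4..M5) → 3999+25172+10·31·29 = 38161; k=4: (M1..M4)·(M5..M5) → 6513+0+10·28·29 = 14633.
Best split is after M1, i.e. k = 1.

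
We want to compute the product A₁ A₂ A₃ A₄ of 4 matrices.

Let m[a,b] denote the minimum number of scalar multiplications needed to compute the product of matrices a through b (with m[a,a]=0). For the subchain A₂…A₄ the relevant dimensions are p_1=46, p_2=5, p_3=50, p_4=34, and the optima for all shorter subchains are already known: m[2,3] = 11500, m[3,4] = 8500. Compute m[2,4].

16320

m[2,4] = min over k∈[2,3] of m[2,k]+m[k+1,4]+p_{1}·p_k·p_{4}.
k=2: 0 + 8500 + 46·5·34 = 16320; k=3: 11500 + 0 + 46·50·34 = 89700.
Minimum: 16320 at k=2.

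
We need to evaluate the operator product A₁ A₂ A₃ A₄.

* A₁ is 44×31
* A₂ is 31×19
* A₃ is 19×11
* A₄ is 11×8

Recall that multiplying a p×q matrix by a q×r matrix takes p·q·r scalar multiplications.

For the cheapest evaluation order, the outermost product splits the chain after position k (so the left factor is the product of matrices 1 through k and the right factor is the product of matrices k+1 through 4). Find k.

1

Adjacent pairs: A₁A₂ = 44·31·19 = 25916; A₂A₃ = 31·19·11 = 6479; A₃A₄ = 19·11·8 = 1672.
Length 3: A₁..A₃: k=1: 0+6479+44·31·11=21483; k=2: 25916+0+44·19·11=35112 → min 21483 | A₂..A₄: k=2: 0+1672+31·19·8=6384; k=3: 6479+0+31·11·8=9207 → min 6384.
Top-level splits: k=1: (A₁..A₁)·(A₂..A₄) → 0+6384+44·31·8 = 17296; k=2: (A₁..A₂)·(A₃..A₄) → 25916+1672+44·19·8 = 34276; k=3: (A₁..A₃)·(A₄..A₄) → 21483+0+44·11·8 = 25355.
Best split is after A₁, i.e. k = 1.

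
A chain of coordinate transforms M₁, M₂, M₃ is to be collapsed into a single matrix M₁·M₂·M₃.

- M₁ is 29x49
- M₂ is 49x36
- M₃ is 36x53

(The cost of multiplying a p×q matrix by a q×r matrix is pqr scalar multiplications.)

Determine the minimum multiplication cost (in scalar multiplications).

106488

Order (M₁·(M₂·M₃)): (M₂·M₃): 49×36 by 36×53 → 49×53, cost 49·36·53 = 93492; (M₁·(M₂·M₃)): 29×49 by 49×53 → 29×53, cost 29·49·53 = 75313; cumulative 168805. Total 168805.
Order ((M₁·M₂)·M₃): (M₁·M₂): 29×49 by 49×36 → 29×36, cost 29·49·36 = 51156; ((M₁·M₂)·M₃): 29×36 by 36×53 → 29×53, cost 29·36·53 = 55332; cumulative 106488. Total 106488.
Minimum: 106488.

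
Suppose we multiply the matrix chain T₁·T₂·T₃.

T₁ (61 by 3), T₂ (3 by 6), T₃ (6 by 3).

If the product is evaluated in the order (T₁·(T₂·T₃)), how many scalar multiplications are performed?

(T₂·T₃): 3×6 by 6×3 → 3×3, cost 3·6·3 = 54
(T₁·(T₂·T₃)): 61×3 by 3×3 → 61×3, cost 61·3·3 = 549; cumulative 603
Total: 603 scalar multiplications.

603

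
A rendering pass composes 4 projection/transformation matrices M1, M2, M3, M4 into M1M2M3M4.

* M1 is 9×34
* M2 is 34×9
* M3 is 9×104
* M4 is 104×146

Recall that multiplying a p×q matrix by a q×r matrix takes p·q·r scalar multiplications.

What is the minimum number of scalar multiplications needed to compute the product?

147834

Adjacent pairs: M1M2 = 9·34·9 = 2754; M2M3 = 34·9·104 = 31824; M3M4 = 9·104·146 = 136656.
Length 3: M1..M3: k=1: 0+31824+9·34·104=63648; k=2: 2754+0+9·9·104=11178 → min 11178 | M2..M4: k=2: 0+136656+34·9·146=181332; k=3: 31824+0+34·104·146=548080 → min 181332.
Length 4: M1..M4: k=1: 0+181332+9·34·146=226008; k=2: 2754+136656+9·9·146=151236; k=3: 11178+0+9·104·146=147834 → min 147834.
Optimal order: (((M1M2)M3)M4) with cost 147834.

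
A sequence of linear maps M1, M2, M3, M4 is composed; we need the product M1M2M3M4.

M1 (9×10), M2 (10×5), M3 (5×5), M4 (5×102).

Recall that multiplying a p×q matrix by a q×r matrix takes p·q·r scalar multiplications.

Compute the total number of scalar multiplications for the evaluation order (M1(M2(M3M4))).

(M3M4): 5×5 by 5×102 → 5×102, cost 5·5·102 = 2550
(M2(M3M4)): 10×5 by 5×102 → 10×102, cost 10·5·102 = 5100; cumulative 7650
(M1(M2(M3M4))): 9×10 by 10×102 → 9×102, cost 9·10·102 = 9180; cumulative 16830
Total: 16830 scalar multiplications.

16830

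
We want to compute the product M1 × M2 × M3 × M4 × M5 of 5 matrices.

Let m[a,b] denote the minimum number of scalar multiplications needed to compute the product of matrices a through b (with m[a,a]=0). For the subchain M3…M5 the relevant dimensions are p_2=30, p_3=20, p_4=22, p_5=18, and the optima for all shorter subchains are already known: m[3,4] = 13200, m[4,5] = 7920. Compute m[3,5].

18720

m[3,5] = min over k∈[3,4] of m[3,k]+m[k+1,5]+p_{2}·p_k·p_{5}.
k=3: 0 + 7920 + 30·20·18 = 18720; k=4: 13200 + 0 + 30·22·18 = 25080.
Minimum: 18720 at k=3.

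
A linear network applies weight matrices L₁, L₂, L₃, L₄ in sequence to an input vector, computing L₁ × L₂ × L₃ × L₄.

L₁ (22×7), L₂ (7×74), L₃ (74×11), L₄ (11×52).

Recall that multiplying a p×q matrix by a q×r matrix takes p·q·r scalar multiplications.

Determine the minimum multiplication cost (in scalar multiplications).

17710

Adjacent pairs: L₁L₂ = 22·7·74 = 11396; L₂L₃ = 7·74·11 = 5698; L₃L₄ = 74·11·52 = 42328.
Length 3: L₁..L₃: k=1: 0+5698+22·7·11=7392; k=2: 11396+0+22·74·11=29304 → min 7392 | L₂..L₄: k=2: 0+42328+7·74·52=69264; k=3: 5698+0+7·11·52=9702 → min 9702.
Length 4: L₁..L₄: k=1: 0+9702+22·7·52=17710; k=2: 11396+42328+22·74·52=138380; k=3: 7392+0+22·11·52=19976 → min 17710.
Optimal order: (L₁ × ((L₂ × L₃) × L₄)) with cost 17710.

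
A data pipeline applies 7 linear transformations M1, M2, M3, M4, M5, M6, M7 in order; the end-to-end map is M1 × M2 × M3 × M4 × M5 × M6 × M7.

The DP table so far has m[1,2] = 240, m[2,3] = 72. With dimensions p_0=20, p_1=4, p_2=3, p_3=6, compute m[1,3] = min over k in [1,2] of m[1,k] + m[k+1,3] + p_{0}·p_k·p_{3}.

552

m[1,3] = min over k∈[1,2] of m[1,k]+m[k+1,3]+p_{0}·p_k·p_{3}.
k=1: 0 + 72 + 20·4·6 = 552; k=2: 240 + 0 + 20·3·6 = 600.
Minimum: 552 at k=1.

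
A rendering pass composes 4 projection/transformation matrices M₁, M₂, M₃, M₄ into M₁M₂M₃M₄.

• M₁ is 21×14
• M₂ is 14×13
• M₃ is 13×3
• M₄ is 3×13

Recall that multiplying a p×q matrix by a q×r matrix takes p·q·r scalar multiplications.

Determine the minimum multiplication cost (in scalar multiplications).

2247

Adjacent pairs: M₁M₂ = 21·14·13 = 3822; M₂M₃ = 14·13·3 = 546; M₃M₄ = 13·3·13 = 507.
Length 3: M₁..M₃: k=1: 0+546+21·14·3=1428; k=2: 3822+0+21·13·3=4641 → min 1428 | M₂..M₄: k=2: 0+507+14·13·13=2873; k=3: 546+0+14·3·13=1092 → min 1092.
Length 4: M₁..M₄: k=1: 0+1092+21·14·13=4914; k=2: 3822+507+21·13·13=7878; k=3: 1428+0+21·3·13=2247 → min 2247.
Optimal order: ((M₁(M₂M₃))M₄) with cost 2247.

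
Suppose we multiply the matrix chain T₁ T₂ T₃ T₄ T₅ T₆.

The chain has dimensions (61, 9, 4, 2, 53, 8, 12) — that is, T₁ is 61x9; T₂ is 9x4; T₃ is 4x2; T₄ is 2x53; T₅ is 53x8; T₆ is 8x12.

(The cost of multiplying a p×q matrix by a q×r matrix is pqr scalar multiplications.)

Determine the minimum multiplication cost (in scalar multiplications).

3674

Adjacent pairs: T₁T₂ = 61·9·4 = 2196; T₂T₃ = 9·4·2 = 72; T₃T₄ = 4·2·53 = 424; T₄T₅ = 2·53·8 = 848; T₅T₆ = 53·8·12 = 5088.
Length 3: T₁..T₃: k=1: 0+72+61·9·2=1170; k=2: 2196+0+61·4·2=2684 → min 1170 | T₂..T₄: k=2: 0+424+9·4·53=2332; k=3: 72+0+9·2·53=1026 → min 1026 | T₃..T₅: k=3: 0+848+4·2·8=912; k=4: 424+0+4·53·8=2120 → min 912 | T₄..T₆: k=4: 0+5088+2·53·12=6360; k=5: 848+0+2·8·12=1040 → min 1040.
Length 4: T₁..T₄: k=1: 0+1026+61·9·53=30123; k=2: 2196+424+61·4·53=15552; k=3: 1170+0+61·2·53=7636 → min 7636 | T₂..T₅: k=2: 0+912+9·4·8=1200; k=3: 72+848+9·2·8=1064; k=4: 1026+0+9·53·8=4842 → min 1064 | T₃..T₆: k=3: 0+1040+4·2·12=1136; k=4: 424+5088+4·53·12=8056; k=5: 912+0+4·8·12=1296 → min 1136.
Length 5: T₁..T₅: k=1: 0+1064+61·9·8=5456; k=2: 2196+912+61·4·8=5060; k=3: 1170+848+61·2·8=2994; k=4: 7636+0+61·53·8=33500 → min 2994 | T₂..T₆: k=2: 0+1136+9·4·12=1568; k=3: 72+1040+9·2·12=1328; k=4: 1026+5088+9·53·12=11838; k=5: 1064+0+9·8·12=1928 → min 1328.
Length 6: T₁..T₆: k=1: 0+1328+61·9·12=7916; k=2: 2196+1136+61·4·12=6260; k=3: 1170+1040+61·2·12=3674; k=4: 7636+5088+61·53·12=51520; k=5: 2994+0+61·8·12=8850 → min 3674.
Optimal order: ((T₁ (T₂ T₃)) ((T₄ T₅) T₆)) with cost 3674.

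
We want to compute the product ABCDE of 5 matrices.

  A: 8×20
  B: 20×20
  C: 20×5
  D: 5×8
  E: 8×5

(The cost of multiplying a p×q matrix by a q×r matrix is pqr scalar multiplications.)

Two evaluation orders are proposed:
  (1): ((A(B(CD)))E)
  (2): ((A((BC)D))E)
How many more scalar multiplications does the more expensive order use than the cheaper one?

Order (1) = ((A(B(CD)))E): (CD): 20×5 by 5×8 → 20×8, cost 20·5·8 = 800; (B(CD)): 20×20 by 20×8 → 20×8, cost 20·20·8 = 3200; cumulative 4000; (A(B(CD))): 8×20 by 20×8 → 8×8, cost 8·20·8 = 1280; cumulative 5280; ((A(B(CD)))E): 8×8 by 8×5 → 8×5, cost 8·8·5 = 320; cumulative 5600. Total 5600.
Order (2) = ((A((BC)D))E): (BC): 20×20 by 20×5 → 20×5, cost 20·20·5 = 2000; ((BC)D): 20×5 by 5×8 → 20×8, cost 20·5·8 = 800; cumulative 2800; (A((BC)D)): 8×20 by 20×8 → 8×8, cost 8·20·8 = 1280; cumulative 4080; ((A((BC)D))E): 8×8 by 8×5 → 8×5, cost 8·8·5 = 320; cumulative 4400. Total 4400.
Difference: |5600 − 4400| = 1200.

1200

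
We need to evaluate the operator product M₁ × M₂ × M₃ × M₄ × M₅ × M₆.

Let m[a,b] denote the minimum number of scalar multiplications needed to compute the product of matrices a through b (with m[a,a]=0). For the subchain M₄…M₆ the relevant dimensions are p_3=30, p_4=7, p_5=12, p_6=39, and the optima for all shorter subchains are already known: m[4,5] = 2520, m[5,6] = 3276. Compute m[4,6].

m[4,6] = min over k∈[4,5] of m[4,k]+m[k+1,6]+p_{3}·p_k·p_{6}.
k=4: 0 + 3276 + 30·7·39 = 11466; k=5: 2520 + 0 + 30·12·39 = 16560.
Minimum: 11466 at k=4.

11466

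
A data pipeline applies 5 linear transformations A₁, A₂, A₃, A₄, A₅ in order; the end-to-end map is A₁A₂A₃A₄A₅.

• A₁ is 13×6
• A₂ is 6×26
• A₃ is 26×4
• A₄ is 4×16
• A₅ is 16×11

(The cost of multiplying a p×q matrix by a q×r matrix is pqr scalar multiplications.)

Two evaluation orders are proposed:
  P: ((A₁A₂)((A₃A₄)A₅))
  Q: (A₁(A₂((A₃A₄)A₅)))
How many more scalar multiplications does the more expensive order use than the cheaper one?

3172

Order P = ((A₁A₂)((A₃A₄)A₅)): (A₁A₂): 13×6 by 6×26 → 13×26, cost 13·6·26 = 2028; (A₃A₄): 26×4 by 4×16 → 26×16, cost 26·4·16 = 1664; ((A₃A₄)A₅): 26×16 by 16×11 → 26×11, cost 26·16·11 = 4576; cumulative 6240; ((A₁A₂)((A₃A₄)A₅)): 13×26 by 26×11 → 13×11, cost 13·26·11 = 3718; cumulative 11986. Total 11986.
Order Q = (A₁(A₂((A₃A₄)A₅))): (A₃A₄): 26×4 by 4×16 → 26×16, cost 26·4·16 = 1664; ((A₃A₄)A₅): 26×16 by 16×11 → 26×11, cost 26·16·11 = 4576; cumulative 6240; (A₂((A₃A₄)A₅)): 6×26 by 26×11 → 6×11, cost 6·26·11 = 1716; cumulative 7956; (A₁(A₂((A₃A₄)A₅))): 13×6 by 6×11 → 13×11, cost 13·6·11 = 858; cumulative 8814. Total 8814.
Difference: |11986 − 8814| = 3172.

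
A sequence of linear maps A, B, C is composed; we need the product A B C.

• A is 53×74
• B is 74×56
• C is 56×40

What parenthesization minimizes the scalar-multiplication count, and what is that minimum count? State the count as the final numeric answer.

322640

(A (B C)): cost 322640.
((A B) C): cost 338352.
Optimal: (A (B C)) with cost 322640.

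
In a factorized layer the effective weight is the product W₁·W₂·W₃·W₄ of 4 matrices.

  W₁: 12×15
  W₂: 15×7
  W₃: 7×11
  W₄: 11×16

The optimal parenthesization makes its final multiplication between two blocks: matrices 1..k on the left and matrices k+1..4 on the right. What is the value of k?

2

Adjacent pairs: W₁W₂ = 12·15·7 = 1260; W₂W₃ = 15·7·11 = 1155; W₃W₄ = 7·11·16 = 1232.
Length 3: W₁..W₃: k=1: 0+1155+12·15·11=3135; k=2: 1260+0+12·7·11=2184 → min 2184 | W₂..W₄: k=2: 0+1232+15·7·16=2912; k=3: 1155+0+15·11·16=3795 → min 2912.
Top-level splits: k=1: (W₁..W₁)·(W₂..W₄) → 0+2912+12·15·16 = 5792; k=2: (W₁..W₂)·(W₃..W₄) → 1260+1232+12·7·16 = 3836; k=3: (W₁..W₃)·(W₄..W₄) → 2184+0+12·11·16 = 4296.
Best split is after W₂, i.e. k = 2.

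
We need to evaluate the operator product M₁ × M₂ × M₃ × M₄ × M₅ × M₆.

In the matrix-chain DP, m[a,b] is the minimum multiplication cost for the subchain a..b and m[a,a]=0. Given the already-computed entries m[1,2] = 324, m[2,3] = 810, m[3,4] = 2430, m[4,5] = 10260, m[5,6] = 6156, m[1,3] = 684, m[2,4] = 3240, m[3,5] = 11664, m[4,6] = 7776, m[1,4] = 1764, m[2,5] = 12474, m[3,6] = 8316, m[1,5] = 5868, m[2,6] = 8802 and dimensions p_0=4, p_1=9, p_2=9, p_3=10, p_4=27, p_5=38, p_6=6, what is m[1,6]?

m[1,6] = min over k∈[1,5] of m[1,k]+m[k+1,6]+p_{0}·p_k·p_{6}.
k=1: 0 + 8802 + 4·9·6 = 9018; k=2: 324 + 8316 + 4·9·6 = 8856; k=3: 684 + 7776 + 4·10·6 = 8700; k=4: 1764 + 6156 + 4·27·6 = 8568; k=5: 5868 + 0 + 4·38·6 = 6780.
Minimum: 6780 at k=5.

6780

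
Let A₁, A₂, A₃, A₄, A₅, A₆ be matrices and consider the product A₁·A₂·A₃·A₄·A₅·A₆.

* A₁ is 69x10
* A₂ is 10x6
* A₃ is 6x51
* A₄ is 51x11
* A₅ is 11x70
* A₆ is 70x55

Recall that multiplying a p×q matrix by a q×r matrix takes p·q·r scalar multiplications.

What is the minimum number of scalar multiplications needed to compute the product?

57996

Adjacent pairs: A₁A₂ = 69·10·6 = 4140; A₂A₃ = 10·6·51 = 3060; A₃A₄ = 6·51·11 = 3366; A₄A₅ = 51·11·70 = 39270; A₅A₆ = 11·70·55 = 42350.
Length 3: A₁..A₃: k=1: 0+3060+69·10·51=38250; k=2: 4140+0+69·6·51=25254 → min 25254 | A₂..A₄: k=2: 0+3366+10·6·11=4026; k=3: 3060+0+10·51·11=8670 → min 4026 | A₃..A₅: k=3: 0+39270+6·51·70=60690; k=4: 3366+0+6·11·70=7986 → min 7986 | A₄..A₆: k=4: 0+42350+51·11·55=73205; k=5: 39270+0+51·70·55=235620 → min 73205.
Length 4: A₁..A₄: k=1: 0+4026+69·10·11=11616; k=2: 4140+3366+69·6·11=12060; k=3: 25254+0+69·51·11=63963 → min 11616 | A₂..A₅: k=2: 0+7986+10·6·70=12186; k=3: 3060+39270+10·51·70=78030; k=4: 4026+0+10·11·70=11726 → min 11726 | A₃..A₆: k=3: 0+73205+6·51·55=90035; k=4: 3366+42350+6·11·55=49346; k=5: 7986+0+6·70·55=31086 → min 31086.
Length 5: A₁..A₅: k=1: 0+11726+69·10·70=60026; k=2: 4140+7986+69·6·70=41106; k=3: 25254+39270+69·51·70=310854; k=4: 11616+0+69·11·70=64746 → min 41106 | A₂..A₆: k=2: 0+31086+10·6·55=34386; k=3: 3060+73205+10·51·55=104315; k=4: 4026+42350+10·11·55=52426; k=5: 11726+0+10·70·55=50226 → min 34386.
Length 6: A₁..A₆: k=1: 0+34386+69·10·55=72336; k=2: 4140+31086+69·6·55=57996; k=3: 25254+73205+69·51·55=292004; k=4: 11616+42350+69·11·55=95711; k=5: 41106+0+69·70·55=306756 → min 57996.
Optimal order: ((A₁·A₂)·(((A₃·A₄)·A₅)·A₆)) with cost 57996.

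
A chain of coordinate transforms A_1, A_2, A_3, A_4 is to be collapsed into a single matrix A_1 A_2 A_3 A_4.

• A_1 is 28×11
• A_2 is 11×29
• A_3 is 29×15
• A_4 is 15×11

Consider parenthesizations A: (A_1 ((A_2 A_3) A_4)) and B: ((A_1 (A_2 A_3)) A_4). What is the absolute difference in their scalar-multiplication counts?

Order A = (A_1 ((A_2 A_3) A_4)): (A_2 A_3): 11×29 by 29×15 → 11×15, cost 11·29·15 = 4785; ((A_2 A_3) A_4): 11×15 by 15×11 → 11×11, cost 11·15·11 = 1815; cumulative 6600; (A_1 ((A_2 A_3) A_4)): 28×11 by 11×11 → 28×11, cost 28·11·11 = 3388; cumulative 9988. Total 9988.
Order B = ((A_1 (A_2 A_3)) A_4): (A_2 A_3): 11×29 by 29×15 → 11×15, cost 11·29·15 = 4785; (A_1 (A_2 A_3)): 28×11 by 11×15 → 28×15, cost 28·11·15 = 4620; cumulative 9405; ((A_1 (A_2 A_3)) A_4): 28×15 by 15×11 → 28×11, cost 28·15·11 = 4620; cumulative 14025. Total 14025.
Difference: |9988 − 14025| = 4037.

4037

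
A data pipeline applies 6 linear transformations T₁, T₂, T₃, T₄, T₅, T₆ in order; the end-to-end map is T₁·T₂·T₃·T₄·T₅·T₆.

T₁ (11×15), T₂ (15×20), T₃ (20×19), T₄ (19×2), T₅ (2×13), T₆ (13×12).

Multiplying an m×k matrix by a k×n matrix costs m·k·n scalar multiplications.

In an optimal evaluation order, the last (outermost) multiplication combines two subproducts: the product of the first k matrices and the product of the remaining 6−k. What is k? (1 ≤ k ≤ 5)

Adjacent pairs: T₁T₂ = 11·15·20 = 3300; T₂T₃ = 15·20·19 = 5700; T₃T₄ = 20·19·2 = 760; T₄T₅ = 19·2·13 = 494; T₅T₆ = 2·13·12 = 312.
Length 3: T₁..T₃: k=1: 0+5700+11·15·19=8835; k=2: 3300+0+11·20·19=7480 → min 7480 | T₂..T₄: k=2: 0+760+15·20·2=1360; k=3: 5700+0+15·19·2=6270 → min 1360 | T₃..T₅: k=3: 0+494+20·19·13=5434; k=4: 760+0+20·2·13=1280 → min 1280 | T₄..T₆: k=4: 0+312+19·2·12=768; k=5: 494+0+19·13·12=3458 → min 768.
Length 4: T₁..T₄: k=1: 0+1360+11·15·2=1690; k=2: 3300+760+11·20·2=4500; k=3: 7480+0+11·19·2=7898 → min 1690 | T₂..T₅: k=2: 0+1280+15·20·13=5180; k=3: 5700+494+15·19·13=9899; k=4: 1360+0+15·2·13=1750 → min 1750 | T₃..T₆: k=3: 0+768+20·19·12=5328; k=4: 760+312+20·2·12=1552; k=5: 1280+0+20·13·12=4400 → min 1552.
Length 5: T₁..T₅: k=1: 0+1750+11·15·13=3895; k=2: 3300+1280+11·20·13=7440; k=3: 7480+494+11·19·13=10691; k=4: 1690+0+11·2·13=1976 → min 1976 | T₂..T₆: k=2: 0+1552+15·20·12=5152; k=3: 5700+768+15·19·12=9888; k=4: 1360+312+15·2·12=2032; k=5: 1750+0+15·13·12=4090 → min 2032.
Top-level splits: k=1: (T₁..T₁)·(T₂..T₆) → 0+2032+11·15·12 = 4012; k=2: (T₁..T₂)·(T₃..T₆) → 3300+1552+11·20·12 = 7492; k=3: (T₁..T₃)·(T₄..T₆) → 7480+768+11·19·12 = 10756; k=4: (T₁..T₄)·(T₅..T₆) → 1690+312+11·2·12 = 2266; k=5: (T₁..T₅)·(T₆..T₆) → 1976+0+11·13·12 = 3692.
Best split is after T₄, i.e. k = 4.

4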